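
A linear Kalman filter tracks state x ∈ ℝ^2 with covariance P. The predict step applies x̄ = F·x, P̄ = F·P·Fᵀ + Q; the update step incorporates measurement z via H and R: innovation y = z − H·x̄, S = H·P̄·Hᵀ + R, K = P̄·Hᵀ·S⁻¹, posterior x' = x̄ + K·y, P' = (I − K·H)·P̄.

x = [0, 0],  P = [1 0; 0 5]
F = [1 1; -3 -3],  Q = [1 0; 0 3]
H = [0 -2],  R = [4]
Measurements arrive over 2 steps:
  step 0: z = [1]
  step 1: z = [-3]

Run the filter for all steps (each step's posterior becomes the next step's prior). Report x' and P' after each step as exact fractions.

step 0: x' = [9/58, -57/116], P' = [41/29 -9/29; -9/29 57/58]
step 1: x' = [-57/122, 90/61], P' = [1571/1159 -309/1159; -309/1159 1101/1159]

step 0: x̄ = F·x = [0, 0]
step 0: P̄ = F·P·Fᵀ + Q = [7 -18; -18 57]
step 0: y = z − H·x̄ = [1]
step 0: S = H·P̄·Hᵀ + R = [232]
step 0: K = P̄·Hᵀ·S⁻¹ = [9/58; -57/116]
step 0: x' = x̄ + K·y = [9/58, -57/116]
step 0: P' = (I − K·H)·P̄ = [41/29 -9/29; -9/29 57/58]
step 1: x̄ = F·x = [-39/116, 117/116]
step 1: P̄ = F·P·Fᵀ + Q = [161/58 -309/58; -309/58 1101/58]
step 1: y = z − H·x̄ = [-57/58]
step 1: S = H·P̄·Hᵀ + R = [2318/29]
step 1: K = P̄·Hᵀ·S⁻¹ = [309/2318; -1101/2318]
step 1: x' = x̄ + K·y = [-57/122, 90/61]
step 1: P' = (I − K·H)·P̄ = [1571/1159 -309/1159; -309/1159 1101/1159]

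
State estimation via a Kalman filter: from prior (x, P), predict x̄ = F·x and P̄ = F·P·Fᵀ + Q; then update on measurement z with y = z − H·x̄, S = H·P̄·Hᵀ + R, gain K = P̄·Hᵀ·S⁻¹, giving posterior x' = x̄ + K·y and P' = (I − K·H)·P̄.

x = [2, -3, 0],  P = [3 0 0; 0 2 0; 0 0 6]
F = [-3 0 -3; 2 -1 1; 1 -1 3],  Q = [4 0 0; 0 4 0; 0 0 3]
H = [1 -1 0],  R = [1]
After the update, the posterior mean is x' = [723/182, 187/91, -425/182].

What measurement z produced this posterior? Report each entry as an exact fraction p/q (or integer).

x̄ = F·x = [-6, 7, 5]
P̄ = F·P·Fᵀ + Q = [85 -36 -63; -36 24 26; -63 26 62]
S = H·P̄·Hᵀ + R = [182]
K = P̄·Hᵀ·S⁻¹ = [121/182; -30/91; -89/182]
x' − x̄ = [1815/182, -450/91, -1335/182] = K·y
y = (KᵀK)⁻¹·Kᵀ·(x' − x̄) = [15]
z = y + H·x̄ = [15] + [-13] = [2]

z = [2]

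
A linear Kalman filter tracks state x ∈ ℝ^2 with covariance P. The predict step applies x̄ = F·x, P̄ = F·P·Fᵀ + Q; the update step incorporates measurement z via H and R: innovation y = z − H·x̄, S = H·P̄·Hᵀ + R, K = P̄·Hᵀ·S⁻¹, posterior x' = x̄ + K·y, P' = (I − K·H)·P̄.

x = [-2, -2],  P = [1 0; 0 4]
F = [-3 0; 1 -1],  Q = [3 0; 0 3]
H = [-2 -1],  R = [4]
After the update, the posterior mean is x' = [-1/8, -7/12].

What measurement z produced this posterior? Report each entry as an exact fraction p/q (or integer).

z = [2]

x̄ = F·x = [6, 0]
P̄ = F·P·Fᵀ + Q = [12 -3; -3 8]
S = H·P̄·Hᵀ + R = [48]
K = P̄·Hᵀ·S⁻¹ = [-7/16; -1/24]
x' − x̄ = [-49/8, -7/12] = K·y
y = (KᵀK)⁻¹·Kᵀ·(x' − x̄) = [14]
z = y + H·x̄ = [14] + [-12] = [2]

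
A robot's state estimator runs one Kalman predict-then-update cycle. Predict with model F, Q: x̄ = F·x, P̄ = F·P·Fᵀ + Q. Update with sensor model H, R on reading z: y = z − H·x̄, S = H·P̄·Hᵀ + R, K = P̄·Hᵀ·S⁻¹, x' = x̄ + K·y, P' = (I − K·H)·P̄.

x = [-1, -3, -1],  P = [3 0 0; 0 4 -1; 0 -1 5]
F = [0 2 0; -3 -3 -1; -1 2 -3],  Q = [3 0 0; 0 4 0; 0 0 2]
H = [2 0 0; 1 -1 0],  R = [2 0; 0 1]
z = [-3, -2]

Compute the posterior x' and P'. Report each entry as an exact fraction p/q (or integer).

x̄ = F·x = [-6, 13, -2]
P̄ = F·P·Fᵀ + Q = [19 -22 22; -22 66 -7; 22 -7 78]
y = z − H·x̄ = [9, 17]
S = H·P̄·Hᵀ + R = [78 82; 82 130]
K = P̄·Hᵀ·S⁻¹ = [789/1708 41/1708; 187/427 -407/427; 1671/1708 -673/1708]
x' = x̄ + K·y = [-175/122, 45/61, 13/122]
P' = (I − K·H)·P̄ = [789/1708 187/427 1671/1708; 187/427 594/427 586/427; 1671/1708 586/427 79217/1708]

x' = [-175/122, 45/61, 13/122]
P' = [789/1708 187/427 1671/1708; 187/427 594/427 586/427; 1671/1708 586/427 79217/1708]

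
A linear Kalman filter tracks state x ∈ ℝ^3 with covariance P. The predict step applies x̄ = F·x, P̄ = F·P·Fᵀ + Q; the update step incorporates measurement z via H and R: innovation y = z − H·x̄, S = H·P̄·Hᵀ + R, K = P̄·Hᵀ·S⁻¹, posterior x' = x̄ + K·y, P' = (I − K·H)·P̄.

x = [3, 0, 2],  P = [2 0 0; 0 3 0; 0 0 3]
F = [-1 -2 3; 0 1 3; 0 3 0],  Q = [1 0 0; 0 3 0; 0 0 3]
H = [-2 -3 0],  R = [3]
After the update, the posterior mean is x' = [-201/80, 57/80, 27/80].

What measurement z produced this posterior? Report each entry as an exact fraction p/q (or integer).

x̄ = F·x = [3, 6, 0]
P̄ = F·P·Fᵀ + Q = [42 21 -18; 21 33 9; -18 9 30]
S = H·P̄·Hᵀ + R = [720]
K = P̄·Hᵀ·S⁻¹ = [-49/240; -47/240; 1/80]
x' − x̄ = [-441/80, -423/80, 27/80] = K·y
y = (KᵀK)⁻¹·Kᵀ·(x' − x̄) = [27]
z = y + H·x̄ = [27] + [-24] = [3]

z = [3]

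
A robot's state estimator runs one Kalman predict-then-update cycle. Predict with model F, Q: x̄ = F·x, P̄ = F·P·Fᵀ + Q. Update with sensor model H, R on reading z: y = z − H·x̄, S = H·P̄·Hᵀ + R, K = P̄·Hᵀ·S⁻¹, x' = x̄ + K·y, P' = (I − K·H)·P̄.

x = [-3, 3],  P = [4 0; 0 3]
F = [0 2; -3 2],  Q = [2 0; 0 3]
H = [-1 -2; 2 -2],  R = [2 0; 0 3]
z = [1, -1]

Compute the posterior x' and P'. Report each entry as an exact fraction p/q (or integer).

x' = [-5485/10826, -873/10826]
P' = [2871/5413 303/5413; 303/5413 1644/5413]

x̄ = F·x = [6, 15]
P̄ = F·P·Fᵀ + Q = [14 12; 12 51]
y = z − H·x̄ = [37, 17]
S = H·P̄·Hᵀ + R = [268 152; 152 167]
K = P̄·Hᵀ·S⁻¹ = [-3477/10826 1712/5413; -3591/10826 -894/5413]
x' = x̄ + K·y = [-5485/10826, -873/10826]
P' = (I − K·H)·P̄ = [2871/5413 303/5413; 303/5413 1644/5413]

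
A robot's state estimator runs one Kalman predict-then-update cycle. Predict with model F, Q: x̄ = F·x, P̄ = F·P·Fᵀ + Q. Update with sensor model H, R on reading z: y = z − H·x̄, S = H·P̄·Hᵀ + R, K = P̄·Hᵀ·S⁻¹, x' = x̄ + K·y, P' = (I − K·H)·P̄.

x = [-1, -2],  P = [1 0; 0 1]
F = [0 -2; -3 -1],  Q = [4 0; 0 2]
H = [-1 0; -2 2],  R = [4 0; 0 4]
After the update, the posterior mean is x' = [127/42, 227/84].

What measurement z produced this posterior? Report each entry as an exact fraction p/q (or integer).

x̄ = F·x = [4, 5]
P̄ = F·P·Fᵀ + Q = [8 2; 2 12]
S = H·P̄·Hᵀ + R = [12 12; 12 68]
K = P̄·Hᵀ·S⁻¹ = [-25/42 -1/14; -47/84 11/28]
x' − x̄ = [-41/42, -193/84] = K·y
y = (KᵀK)⁻¹·Kᵀ·(x' − x̄) = [2, -3]
z = y + H·x̄ = [2, -3] + [-4, 2] = [-2, -1]

z = [-2, -1]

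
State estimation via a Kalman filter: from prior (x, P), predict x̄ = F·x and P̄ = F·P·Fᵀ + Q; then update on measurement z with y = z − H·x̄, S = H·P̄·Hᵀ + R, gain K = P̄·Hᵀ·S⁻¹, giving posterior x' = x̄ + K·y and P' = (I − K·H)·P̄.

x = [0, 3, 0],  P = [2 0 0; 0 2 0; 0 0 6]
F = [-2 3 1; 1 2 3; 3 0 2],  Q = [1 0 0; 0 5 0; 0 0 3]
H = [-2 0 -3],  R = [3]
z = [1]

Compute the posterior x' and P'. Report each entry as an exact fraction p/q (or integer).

x̄ = F·x = [9, 6, 0]
P̄ = F·P·Fᵀ + Q = [33 26 0; 26 69 42; 0 42 45]
y = z − H·x̄ = [19]
S = H·P̄·Hᵀ + R = [540]
K = P̄·Hᵀ·S⁻¹ = [-11/90; -89/270; -1/4]
x' = x̄ + K·y = [601/90, -71/270, -19/4]
P' = (I − K·H)·P̄ = [374/15 191/45 -33/2; 191/45 1394/135 -5/2; -33/2 -5/2 45/4]

x' = [601/90, -71/270, -19/4]
P' = [374/15 191/45 -33/2; 191/45 1394/135 -5/2; -33/2 -5/2 45/4]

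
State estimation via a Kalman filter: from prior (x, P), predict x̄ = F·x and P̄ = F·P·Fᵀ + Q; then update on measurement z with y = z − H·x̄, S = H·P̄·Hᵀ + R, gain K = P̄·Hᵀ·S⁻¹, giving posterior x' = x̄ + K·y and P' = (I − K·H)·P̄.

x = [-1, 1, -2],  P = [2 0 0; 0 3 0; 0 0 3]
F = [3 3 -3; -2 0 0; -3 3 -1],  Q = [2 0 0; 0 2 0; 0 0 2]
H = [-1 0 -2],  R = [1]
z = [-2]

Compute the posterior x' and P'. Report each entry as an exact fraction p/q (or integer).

x̄ = F·x = [6, 2, 8]
P̄ = F·P·Fᵀ + Q = [74 -12 18; -12 10 12; 18 12 50]
y = z − H·x̄ = [20]
S = H·P̄·Hᵀ + R = [347]
K = P̄·Hᵀ·S⁻¹ = [-110/347; -12/347; -118/347]
x' = x̄ + K·y = [-118/347, 454/347, 416/347]
P' = (I − K·H)·P̄ = [13578/347 -5484/347 -6734/347; -5484/347 3326/347 2748/347; -6734/347 2748/347 3426/347]

x' = [-118/347, 454/347, 416/347]
P' = [13578/347 -5484/347 -6734/347; -5484/347 3326/347 2748/347; -6734/347 2748/347 3426/347]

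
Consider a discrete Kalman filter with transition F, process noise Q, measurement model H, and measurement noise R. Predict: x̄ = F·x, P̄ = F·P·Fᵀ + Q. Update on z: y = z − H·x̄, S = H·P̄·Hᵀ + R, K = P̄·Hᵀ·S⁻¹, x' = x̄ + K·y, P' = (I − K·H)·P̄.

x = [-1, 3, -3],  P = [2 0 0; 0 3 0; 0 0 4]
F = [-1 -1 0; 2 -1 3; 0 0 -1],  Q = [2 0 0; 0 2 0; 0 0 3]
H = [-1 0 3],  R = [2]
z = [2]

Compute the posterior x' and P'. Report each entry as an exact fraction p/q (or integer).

x̄ = F·x = [-2, -14, 3]
P̄ = F·P·Fᵀ + Q = [7 -1 0; -1 49 -12; 0 -12 7]
y = z − H·x̄ = [-9]
S = H·P̄·Hᵀ + R = [72]
K = P̄·Hᵀ·S⁻¹ = [-7/72; -35/72; 7/24]
x' = x̄ + K·y = [-9/8, -77/8, 3/8]
P' = (I − K·H)·P̄ = [455/72 -317/72 49/24; -317/72 2303/72 -43/24; 49/24 -43/24 7/8]

x' = [-9/8, -77/8, 3/8]
P' = [455/72 -317/72 49/24; -317/72 2303/72 -43/24; 49/24 -43/24 7/8]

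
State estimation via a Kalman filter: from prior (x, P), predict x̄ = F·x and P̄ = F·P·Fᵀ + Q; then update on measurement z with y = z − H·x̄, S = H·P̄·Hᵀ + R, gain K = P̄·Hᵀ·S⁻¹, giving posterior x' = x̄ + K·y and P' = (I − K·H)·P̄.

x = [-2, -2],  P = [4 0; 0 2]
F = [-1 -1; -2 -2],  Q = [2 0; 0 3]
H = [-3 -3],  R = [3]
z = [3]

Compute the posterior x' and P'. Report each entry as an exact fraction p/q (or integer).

x̄ = F·x = [4, 8]
P̄ = F·P·Fᵀ + Q = [8 12; 12 27]
y = z − H·x̄ = [39]
S = H·P̄·Hᵀ + R = [534]
K = P̄·Hᵀ·S⁻¹ = [-10/89; -39/178]
x' = x̄ + K·y = [-34/89, -97/178]
P' = (I − K·H)·P̄ = [112/89 -102/89; -102/89 243/178]

x' = [-34/89, -97/178]
P' = [112/89 -102/89; -102/89 243/178]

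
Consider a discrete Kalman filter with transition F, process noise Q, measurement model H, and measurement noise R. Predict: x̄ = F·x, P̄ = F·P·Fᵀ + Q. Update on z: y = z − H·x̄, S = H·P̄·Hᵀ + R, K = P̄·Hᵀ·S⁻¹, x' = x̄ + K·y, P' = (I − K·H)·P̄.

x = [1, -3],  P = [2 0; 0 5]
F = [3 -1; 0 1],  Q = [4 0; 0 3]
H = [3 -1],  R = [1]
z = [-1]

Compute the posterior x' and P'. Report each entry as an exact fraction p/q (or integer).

x̄ = F·x = [6, -3]
P̄ = F·P·Fᵀ + Q = [27 -5; -5 8]
y = z − H·x̄ = [-22]
S = H·P̄·Hᵀ + R = [282]
K = P̄·Hᵀ·S⁻¹ = [43/141; -23/282]
x' = x̄ + K·y = [-100/141, -170/141]
P' = (I − K·H)·P̄ = [109/141 284/141; 284/141 1727/282]

x' = [-100/141, -170/141]
P' = [109/141 284/141; 284/141 1727/282]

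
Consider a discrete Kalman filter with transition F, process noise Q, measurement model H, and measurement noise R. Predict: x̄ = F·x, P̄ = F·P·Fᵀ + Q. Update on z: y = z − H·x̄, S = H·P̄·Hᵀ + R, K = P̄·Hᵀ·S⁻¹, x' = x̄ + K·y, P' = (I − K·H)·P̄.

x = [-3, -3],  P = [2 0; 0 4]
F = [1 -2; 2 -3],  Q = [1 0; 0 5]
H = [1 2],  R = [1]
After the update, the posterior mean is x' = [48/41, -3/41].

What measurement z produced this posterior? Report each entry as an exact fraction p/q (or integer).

z = [1]

x̄ = F·x = [3, 3]
P̄ = F·P·Fᵀ + Q = [19 28; 28 49]
S = H·P̄·Hᵀ + R = [328]
K = P̄·Hᵀ·S⁻¹ = [75/328; 63/164]
x' − x̄ = [-75/41, -126/41] = K·y
y = (KᵀK)⁻¹·Kᵀ·(x' − x̄) = [-8]
z = y + H·x̄ = [-8] + [9] = [1]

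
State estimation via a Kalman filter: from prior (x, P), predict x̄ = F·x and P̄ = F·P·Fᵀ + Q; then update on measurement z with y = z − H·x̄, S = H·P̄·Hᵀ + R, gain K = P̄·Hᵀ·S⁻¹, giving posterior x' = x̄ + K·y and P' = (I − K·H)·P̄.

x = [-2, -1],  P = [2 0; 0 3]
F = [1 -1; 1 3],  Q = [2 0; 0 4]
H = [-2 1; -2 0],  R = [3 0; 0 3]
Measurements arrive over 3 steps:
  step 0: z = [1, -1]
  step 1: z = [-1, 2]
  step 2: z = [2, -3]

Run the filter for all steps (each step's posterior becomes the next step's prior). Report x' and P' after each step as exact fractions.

step 0: x' = [-61/544, 47/544], P' = [609/1088 1029/1088; 1029/1088 4665/1088]
step 1: x' = [-77117/126968, -30030/15871], P' = [30279/63484 12030/15871; 12030/15871 61962/15871]
step 2: x' = [74051379/108737674, 266347355/108737674], P' = [25707165/54368837 40301715/54368837; 40301715/54368837 208651863/54368837]

step 0: x̄ = F·x = [-1, -5]
step 0: P̄ = F·P·Fᵀ + Q = [7 -7; -7 33]
step 0: y = z − H·x̄ = [4, -3]
step 0: S = H·P̄·Hᵀ + R = [92 42; 42 31]
step 0: K = P̄·Hᵀ·S⁻¹ = [-63/1088 -203/544; 869/1088 -343/544]
step 0: x' = x̄ + K·y = [-61/544, 47/544]
step 0: P' = (I − K·H)·P̄ = [609/1088 1029/1088; 1029/1088 4665/1088]
step 1: x̄ = F·x = [-27/136, 5/34]
step 1: P̄ = F·P·Fᵀ + Q = [337/68 -177/17; -177/17 830/17]
step 1: y = z − H·x̄ = [-105/68, 109/68]
step 1: S = H·P̄·Hᵀ + R = [1926/17 691/17; 691/17 388/17]
step 1: K = P̄·Hᵀ·S⁻¹ = [-2073/31742 -10093/31742; 12634/15871 -8020/15871]
step 1: x' = x̄ + K·y = [-77117/126968, -30030/15871]
step 1: P' = (I − K·H)·P̄ = [30279/63484 12030/15871; 12030/15871 61962/15871]
step 2: x̄ = F·x = [163123/126968, -797837/126968]
step 2: P̄ = F·P·Fᵀ + Q = [308855/63484 -617025/63484; -617025/63484 2803567/63484]
step 2: y = z − H·x̄ = [1378019/126968, -27329/63484]
step 2: S = H·P̄·Hᵀ + R = [6697539/63484 1234735/31742; 1234735/31742 356468/15871]
step 2: K = P̄·Hᵀ·S⁻¹ = [-3704205/54368837 -17138110/54368837; 42682811/54368837 -26867810/54368837]
step 2: x' = x̄ + K·y = [74051379/108737674, 266347355/108737674]
step 2: P' = (I − K·H)·P̄ = [25707165/54368837 40301715/54368837; 40301715/54368837 208651863/54368837]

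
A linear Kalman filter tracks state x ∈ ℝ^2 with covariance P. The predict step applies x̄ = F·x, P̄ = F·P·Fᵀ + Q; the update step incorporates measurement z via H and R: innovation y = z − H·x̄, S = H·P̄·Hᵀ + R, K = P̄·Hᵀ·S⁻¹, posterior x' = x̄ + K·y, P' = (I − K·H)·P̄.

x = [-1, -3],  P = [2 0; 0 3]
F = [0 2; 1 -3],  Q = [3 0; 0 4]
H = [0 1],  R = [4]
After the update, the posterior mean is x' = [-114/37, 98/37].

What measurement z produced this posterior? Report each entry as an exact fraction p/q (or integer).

z = [2]

x̄ = F·x = [-6, 8]
P̄ = F·P·Fᵀ + Q = [15 -18; -18 33]
S = H·P̄·Hᵀ + R = [37]
K = P̄·Hᵀ·S⁻¹ = [-18/37; 33/37]
x' − x̄ = [108/37, -198/37] = K·y
y = (KᵀK)⁻¹·Kᵀ·(x' − x̄) = [-6]
z = y + H·x̄ = [-6] + [8] = [2]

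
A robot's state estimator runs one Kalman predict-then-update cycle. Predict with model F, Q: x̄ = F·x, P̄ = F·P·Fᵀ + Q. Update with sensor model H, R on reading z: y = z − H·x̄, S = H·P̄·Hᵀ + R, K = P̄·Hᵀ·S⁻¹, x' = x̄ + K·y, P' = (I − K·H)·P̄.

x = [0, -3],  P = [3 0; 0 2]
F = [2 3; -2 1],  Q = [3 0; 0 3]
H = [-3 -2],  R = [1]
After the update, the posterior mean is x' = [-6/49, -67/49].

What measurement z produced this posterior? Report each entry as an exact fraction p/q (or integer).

z = [3]

x̄ = F·x = [-9, -3]
P̄ = F·P·Fᵀ + Q = [33 -6; -6 17]
S = H·P̄·Hᵀ + R = [294]
K = P̄·Hᵀ·S⁻¹ = [-29/98; -8/147]
x' − x̄ = [435/49, 80/49] = K·y
y = (KᵀK)⁻¹·Kᵀ·(x' − x̄) = [-30]
z = y + H·x̄ = [-30] + [33] = [3]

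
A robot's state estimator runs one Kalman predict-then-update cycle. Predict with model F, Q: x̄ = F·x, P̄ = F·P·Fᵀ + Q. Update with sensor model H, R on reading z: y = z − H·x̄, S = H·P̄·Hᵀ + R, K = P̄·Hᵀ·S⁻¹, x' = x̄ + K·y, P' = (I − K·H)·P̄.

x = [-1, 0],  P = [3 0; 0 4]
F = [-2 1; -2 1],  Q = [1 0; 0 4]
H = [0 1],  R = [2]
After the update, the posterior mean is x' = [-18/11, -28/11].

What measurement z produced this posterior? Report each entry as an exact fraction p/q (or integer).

z = [-3]

x̄ = F·x = [2, 2]
P̄ = F·P·Fᵀ + Q = [17 16; 16 20]
S = H·P̄·Hᵀ + R = [22]
K = P̄·Hᵀ·S⁻¹ = [8/11; 10/11]
x' − x̄ = [-40/11, -50/11] = K·y
y = (KᵀK)⁻¹·Kᵀ·(x' − x̄) = [-5]
z = y + H·x̄ = [-5] + [2] = [-3]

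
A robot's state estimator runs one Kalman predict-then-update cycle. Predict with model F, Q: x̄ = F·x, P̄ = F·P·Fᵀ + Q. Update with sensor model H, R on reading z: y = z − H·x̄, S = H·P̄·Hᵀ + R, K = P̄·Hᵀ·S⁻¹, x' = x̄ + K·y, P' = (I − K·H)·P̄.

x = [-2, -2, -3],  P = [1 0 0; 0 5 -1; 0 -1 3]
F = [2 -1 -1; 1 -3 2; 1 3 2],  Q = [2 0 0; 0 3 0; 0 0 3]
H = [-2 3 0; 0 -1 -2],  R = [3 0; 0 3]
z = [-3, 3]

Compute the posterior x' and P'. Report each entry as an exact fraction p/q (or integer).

x̄ = F·x = [1, -2, -14]
P̄ = F·P·Fᵀ + Q = [12 10 -14; 10 73 -32; -14 -32 49]
y = z − H·x̄ = [5, -27]
S = H·P̄·Hᵀ + R = [588 -63; -63 144]
K = P̄·Hᵀ·S⁻¹ = [74/2989 58/427; 3121/8967 115/1281; -1550/8967 -228/427]
x' = x̄ + K·y = [-7603/2989, -24064/8967, -4012/8967]
P' = (I − K·H)·P̄ = [28116/2989 18818/2989 -10018/2989; 18818/2989 40757/8967 -21586/8967; -10018/2989 -21586/8967 17975/8967]

x' = [-7603/2989, -24064/8967, -4012/8967]
P' = [28116/2989 18818/2989 -10018/2989; 18818/2989 40757/8967 -21586/8967; -10018/2989 -21586/8967 17975/8967]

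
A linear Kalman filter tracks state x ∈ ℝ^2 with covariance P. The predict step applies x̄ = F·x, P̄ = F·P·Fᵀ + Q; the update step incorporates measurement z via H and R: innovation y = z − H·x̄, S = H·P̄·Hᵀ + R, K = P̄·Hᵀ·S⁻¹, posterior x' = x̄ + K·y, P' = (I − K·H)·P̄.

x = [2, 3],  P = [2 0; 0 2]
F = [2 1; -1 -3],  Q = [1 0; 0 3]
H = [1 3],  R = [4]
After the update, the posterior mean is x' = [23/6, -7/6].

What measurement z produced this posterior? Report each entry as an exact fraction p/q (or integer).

z = [1]

x̄ = F·x = [7, -11]
P̄ = F·P·Fᵀ + Q = [11 -10; -10 23]
S = H·P̄·Hᵀ + R = [162]
K = P̄·Hᵀ·S⁻¹ = [-19/162; 59/162]
x' − x̄ = [-19/6, 59/6] = K·y
y = (KᵀK)⁻¹·Kᵀ·(x' − x̄) = [27]
z = y + H·x̄ = [27] + [-26] = [1]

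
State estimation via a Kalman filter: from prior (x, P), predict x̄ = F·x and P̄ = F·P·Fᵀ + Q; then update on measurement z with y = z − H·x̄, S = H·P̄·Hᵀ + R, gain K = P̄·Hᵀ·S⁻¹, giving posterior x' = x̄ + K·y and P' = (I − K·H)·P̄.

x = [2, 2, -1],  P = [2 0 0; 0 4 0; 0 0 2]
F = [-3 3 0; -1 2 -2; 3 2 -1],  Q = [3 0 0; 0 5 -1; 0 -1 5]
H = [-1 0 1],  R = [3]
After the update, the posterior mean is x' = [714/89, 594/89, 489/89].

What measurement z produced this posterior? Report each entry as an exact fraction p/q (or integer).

x̄ = F·x = [0, 4, 11]
P̄ = F·P·Fᵀ + Q = [57 30 6; 30 31 13; 6 13 41]
S = H·P̄·Hᵀ + R = [89]
K = P̄·Hᵀ·S⁻¹ = [-51/89; -17/89; 35/89]
x' − x̄ = [714/89, 238/89, -490/89] = K·y
y = (KᵀK)⁻¹·Kᵀ·(x' − x̄) = [-14]
z = y + H·x̄ = [-14] + [11] = [-3]

z = [-3]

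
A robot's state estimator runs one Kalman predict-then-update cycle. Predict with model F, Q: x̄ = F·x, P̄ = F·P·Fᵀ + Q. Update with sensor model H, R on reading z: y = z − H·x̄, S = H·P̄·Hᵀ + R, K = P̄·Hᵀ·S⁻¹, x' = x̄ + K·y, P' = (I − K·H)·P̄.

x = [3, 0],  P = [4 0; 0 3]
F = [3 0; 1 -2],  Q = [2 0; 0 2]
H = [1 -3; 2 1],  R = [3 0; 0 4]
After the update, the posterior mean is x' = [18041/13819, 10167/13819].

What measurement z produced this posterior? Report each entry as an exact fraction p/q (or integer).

z = [-1, 3]

x̄ = F·x = [9, 3]
P̄ = F·P·Fᵀ + Q = [38 12; 12 18]
S = H·P̄·Hᵀ + R = [131 -38; -38 222]
K = P̄·Hᵀ·S⁻¹ = [1894/13819 5802/13819; -3864/13819 1953/13819]
x' − x̄ = [-106330/13819, -31290/13819] = K·y
y = (KᵀK)⁻¹·Kᵀ·(x' − x̄) = [-1, -18]
z = y + H·x̄ = [-1, -18] + [0, 21] = [-1, 3]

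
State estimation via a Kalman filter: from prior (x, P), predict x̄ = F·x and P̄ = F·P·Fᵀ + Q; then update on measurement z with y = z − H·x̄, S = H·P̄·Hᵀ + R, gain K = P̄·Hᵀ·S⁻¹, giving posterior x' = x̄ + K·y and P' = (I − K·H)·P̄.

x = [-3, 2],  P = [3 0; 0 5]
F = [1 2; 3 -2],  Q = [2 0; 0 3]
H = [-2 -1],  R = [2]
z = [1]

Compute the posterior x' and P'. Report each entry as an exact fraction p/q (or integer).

x' = [83/18, -281/27]
P' = [131/12 -190/9; -190/9 1154/27]

x̄ = F·x = [1, -13]
P̄ = F·P·Fᵀ + Q = [25 -11; -11 50]
y = z − H·x̄ = [-10]
S = H·P̄·Hᵀ + R = [108]
K = P̄·Hᵀ·S⁻¹ = [-13/36; -7/27]
x' = x̄ + K·y = [83/18, -281/27]
P' = (I − K·H)·P̄ = [131/12 -190/9; -190/9 1154/27]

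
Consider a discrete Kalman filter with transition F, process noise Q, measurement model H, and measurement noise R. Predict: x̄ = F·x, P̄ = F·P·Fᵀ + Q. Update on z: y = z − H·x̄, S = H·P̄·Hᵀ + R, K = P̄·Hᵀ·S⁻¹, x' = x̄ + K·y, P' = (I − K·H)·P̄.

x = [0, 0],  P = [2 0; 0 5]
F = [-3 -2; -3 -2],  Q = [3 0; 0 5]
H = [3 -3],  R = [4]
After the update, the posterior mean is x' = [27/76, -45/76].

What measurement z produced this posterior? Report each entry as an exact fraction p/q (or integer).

z = [3]

x̄ = F·x = [0, 0]
P̄ = F·P·Fᵀ + Q = [41 38; 38 43]
S = H·P̄·Hᵀ + R = [76]
K = P̄·Hᵀ·S⁻¹ = [9/76; -15/76]
x' − x̄ = [27/76, -45/76] = K·y
y = (KᵀK)⁻¹·Kᵀ·(x' − x̄) = [3]
z = y + H·x̄ = [3] + [0] = [3]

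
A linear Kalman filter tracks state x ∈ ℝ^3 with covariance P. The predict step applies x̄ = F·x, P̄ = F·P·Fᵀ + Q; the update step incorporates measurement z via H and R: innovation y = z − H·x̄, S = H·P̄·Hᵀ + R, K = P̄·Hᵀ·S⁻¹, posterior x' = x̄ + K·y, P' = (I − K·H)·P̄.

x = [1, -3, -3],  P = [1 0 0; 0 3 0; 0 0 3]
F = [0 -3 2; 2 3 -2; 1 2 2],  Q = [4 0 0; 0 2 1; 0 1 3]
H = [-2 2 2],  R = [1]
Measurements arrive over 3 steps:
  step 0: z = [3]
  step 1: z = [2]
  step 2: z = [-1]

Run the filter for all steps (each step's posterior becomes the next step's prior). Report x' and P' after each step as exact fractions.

step 0: x̄ = F·x = [3, -1, -11]
step 0: P̄ = F·P·Fᵀ + Q = [43 -39 -6; -39 45 9; -6 9 28]
step 0: y = z − H·x̄ = [33]
step 0: S = H·P̄·Hᵀ + R = [897]
step 0: K = P̄·Hᵀ·S⁻¹ = [-176/897; 62/299; 86/897]
step 0: x' = x̄ + K·y = [-1039/299, 1747/299, -2343/299]
step 0: P' = (I − K·H)·P̄ = [7595/897 -749/299 9754/897; -749/299 1923/299 -2641/299; 9754/897 -2641/299 17720/897]
step 1: x̄ = F·x = [-9927/299, 7849/299, -97/13]
step 1: P̄ = F·P·Fᵀ + Q = [221465/897 -165379/897 3407/39; -165379/897 145055/897 -1402/39; 3407/39 -1402/39 3082/39]
step 1: y = z − H·x̄ = [-30492/299]
step 1: S = H·P̄·Hᵀ + R = [2188697/897]
step 1: K = P̄·Hᵀ·S⁻¹ = [-88138/312671; 556376/2188697; -79442/2188697]
step 1: x' = x̄ + K·y = [-1392579/312671, 102277/312671, -1175651/312671]
step 1: P' = (I − K·H)·P̄ = [16574731/312671 -2978093/312671 19508755/312671; -2978093/312671 8837447/2188697 -29405910/2188697; 19508755/312671 -29405910/2188697 165927474/2188697]
step 2: x̄ = F·x = [-2658133/312671, -127025/312671, -3539327/312671]
step 2: P̄ = F·P·Fᵀ + Q = [1104872627/2188697 -424792793/2188697 1005159557/2188697; -424792793/2188697 221937609/2188697 -308066090/2188697; 1005159557/2188697 -308066090/2188697 1049260148/2188697]
step 2: y = z − H·x̄ = [1703767/312671]
step 2: S = H·P̄·Hᵀ + R = [342715343/312671]
step 2: K = P̄·Hᵀ·S⁻¹ = [-149858818/342715343; 96761232/342715343; -75418714/342715343]
step 2: x' = x̄ + K·y = [-3730142775/342715343, 388028239/342715343, -4290380569/342715343]
step 2: P' = (I − K·H)·P̄ = [708262499583/2399007401 -140976747977/2399007401 848714741697/2399007401; -140976747977/2399007401 33652854489/2399007401 -174290938154/2399007401; 848714741697/2399007401 -174290938154/2399007401 1022741714352/2399007401]

step 0: x' = [-1039/299, 1747/299, -2343/299], P' = [7595/897 -749/299 9754/897; -749/299 1923/299 -2641/299; 9754/897 -2641/299 17720/897]
step 1: x' = [-1392579/312671, 102277/312671, -1175651/312671], P' = [16574731/312671 -2978093/312671 19508755/312671; -2978093/312671 8837447/2188697 -29405910/2188697; 19508755/312671 -29405910/2188697 165927474/2188697]
step 2: x' = [-3730142775/342715343, 388028239/342715343, -4290380569/342715343], P' = [708262499583/2399007401 -140976747977/2399007401 848714741697/2399007401; -140976747977/2399007401 33652854489/2399007401 -174290938154/2399007401; 848714741697/2399007401 -174290938154/2399007401 1022741714352/2399007401]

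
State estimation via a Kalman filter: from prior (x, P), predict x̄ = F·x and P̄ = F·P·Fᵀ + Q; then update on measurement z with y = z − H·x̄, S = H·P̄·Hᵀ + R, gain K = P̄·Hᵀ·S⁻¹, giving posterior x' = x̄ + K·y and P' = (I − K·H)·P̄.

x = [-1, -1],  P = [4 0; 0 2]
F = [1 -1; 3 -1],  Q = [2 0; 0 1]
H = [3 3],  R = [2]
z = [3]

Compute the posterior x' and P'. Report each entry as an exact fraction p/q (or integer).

x̄ = F·x = [0, -2]
P̄ = F·P·Fᵀ + Q = [8 14; 14 39]
y = z − H·x̄ = [9]
S = H·P̄·Hᵀ + R = [677]
K = P̄·Hᵀ·S⁻¹ = [66/677; 159/677]
x' = x̄ + K·y = [594/677, 77/677]
P' = (I − K·H)·P̄ = [1060/677 -1016/677; -1016/677 1122/677]

x' = [594/677, 77/677]
P' = [1060/677 -1016/677; -1016/677 1122/677]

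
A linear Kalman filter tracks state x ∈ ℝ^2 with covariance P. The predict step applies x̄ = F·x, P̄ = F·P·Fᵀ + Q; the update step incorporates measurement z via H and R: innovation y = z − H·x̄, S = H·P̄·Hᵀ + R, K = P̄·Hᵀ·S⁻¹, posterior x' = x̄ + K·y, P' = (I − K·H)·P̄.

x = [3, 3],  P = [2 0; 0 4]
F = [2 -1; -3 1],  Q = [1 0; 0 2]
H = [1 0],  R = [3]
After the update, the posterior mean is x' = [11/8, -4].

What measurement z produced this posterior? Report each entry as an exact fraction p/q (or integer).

z = [1]

x̄ = F·x = [3, -6]
P̄ = F·P·Fᵀ + Q = [13 -16; -16 24]
S = H·P̄·Hᵀ + R = [16]
K = P̄·Hᵀ·S⁻¹ = [13/16; -1]
x' − x̄ = [-13/8, 2] = K·y
y = (KᵀK)⁻¹·Kᵀ·(x' − x̄) = [-2]
z = y + H·x̄ = [-2] + [3] = [1]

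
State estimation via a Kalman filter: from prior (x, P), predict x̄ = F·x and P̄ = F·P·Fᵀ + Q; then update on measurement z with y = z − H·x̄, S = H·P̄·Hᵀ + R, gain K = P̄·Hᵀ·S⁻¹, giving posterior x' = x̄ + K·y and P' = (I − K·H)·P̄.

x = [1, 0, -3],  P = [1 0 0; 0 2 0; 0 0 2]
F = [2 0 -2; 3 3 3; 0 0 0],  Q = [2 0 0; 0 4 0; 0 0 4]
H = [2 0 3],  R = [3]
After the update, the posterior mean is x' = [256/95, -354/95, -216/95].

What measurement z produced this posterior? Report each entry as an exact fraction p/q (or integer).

x̄ = F·x = [8, -6, 0]
P̄ = F·P·Fᵀ + Q = [14 -6 0; -6 49 0; 0 0 4]
S = H·P̄·Hᵀ + R = [95]
K = P̄·Hᵀ·S⁻¹ = [28/95; -12/95; 12/95]
x' − x̄ = [-504/95, 216/95, -216/95] = K·y
y = (KᵀK)⁻¹·Kᵀ·(x' − x̄) = [-18]
z = y + H·x̄ = [-18] + [16] = [-2]

z = [-2]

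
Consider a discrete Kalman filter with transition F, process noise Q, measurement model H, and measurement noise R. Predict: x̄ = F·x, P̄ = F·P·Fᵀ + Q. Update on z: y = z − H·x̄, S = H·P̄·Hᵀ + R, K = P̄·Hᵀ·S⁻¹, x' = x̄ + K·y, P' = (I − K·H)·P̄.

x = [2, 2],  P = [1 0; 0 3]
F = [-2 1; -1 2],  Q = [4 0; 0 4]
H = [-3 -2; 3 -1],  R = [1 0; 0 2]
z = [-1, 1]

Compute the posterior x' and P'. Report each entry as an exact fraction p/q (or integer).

x' = [2648/10559, 1603/10559]
P' = [1129/10559 -1091/10559; -1091/10559 3355/10559]

x̄ = F·x = [-2, 2]
P̄ = F·P·Fᵀ + Q = [11 8; 8 17]
y = z − H·x̄ = [-3, 9]
S = H·P̄·Hᵀ + R = [264 -89; -89 70]
K = P̄·Hᵀ·S⁻¹ = [-1205/10559 2239/10559; -3437/10559 -3314/10559]
x' = x̄ + K·y = [2648/10559, 1603/10559]
P' = (I − K·H)·P̄ = [1129/10559 -1091/10559; -1091/10559 3355/10559]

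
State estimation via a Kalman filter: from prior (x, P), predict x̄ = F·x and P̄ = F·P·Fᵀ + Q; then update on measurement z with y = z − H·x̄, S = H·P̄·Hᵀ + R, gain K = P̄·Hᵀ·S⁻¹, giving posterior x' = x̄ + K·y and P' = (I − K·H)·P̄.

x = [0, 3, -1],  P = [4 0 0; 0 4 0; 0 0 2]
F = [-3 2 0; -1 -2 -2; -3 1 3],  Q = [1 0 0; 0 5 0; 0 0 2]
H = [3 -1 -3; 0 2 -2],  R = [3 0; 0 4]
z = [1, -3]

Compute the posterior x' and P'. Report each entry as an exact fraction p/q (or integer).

x̄ = F·x = [6, -4, 0]
P̄ = F·P·Fᵀ + Q = [53 -4 44; -4 33 -8; 44 -8 60]
y = z − H·x̄ = [-21, 5]
S = H·P̄·Hᵀ + R = [237 38; 38 440]
K = P̄·Hᵀ·S⁻¹ = [4322/25709 -11965/51418; -3089/25709 5058/25709; -3108/25709 -7678/25709]
x' = x̄ + K·y = [67159/51418, -12677/25709, 26878/25709]
P' = (I − K·H)·P̄ = [654275/25709 478491/25709 490456/25709; 478491/25709 368772/25709 358656/25709; 490456/25709 358656/25709 374012/25709]

x' = [67159/51418, -12677/25709, 26878/25709]
P' = [654275/25709 478491/25709 490456/25709; 478491/25709 368772/25709 358656/25709; 490456/25709 358656/25709 374012/25709]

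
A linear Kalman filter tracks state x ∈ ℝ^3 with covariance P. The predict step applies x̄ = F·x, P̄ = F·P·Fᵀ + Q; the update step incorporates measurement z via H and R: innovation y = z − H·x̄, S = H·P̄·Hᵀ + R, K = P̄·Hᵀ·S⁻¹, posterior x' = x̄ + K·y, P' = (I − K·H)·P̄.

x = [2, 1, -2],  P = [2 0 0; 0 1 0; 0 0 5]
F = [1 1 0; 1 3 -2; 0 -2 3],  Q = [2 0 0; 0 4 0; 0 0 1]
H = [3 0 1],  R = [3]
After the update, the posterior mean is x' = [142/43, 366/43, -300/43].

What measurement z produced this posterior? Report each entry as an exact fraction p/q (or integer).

z = [3]

x̄ = F·x = [3, 9, -8]
P̄ = F·P·Fᵀ + Q = [5 5 -2; 5 35 -36; -2 -36 50]
S = H·P̄·Hᵀ + R = [86]
K = P̄·Hᵀ·S⁻¹ = [13/86; -21/86; 22/43]
x' − x̄ = [13/43, -21/43, 44/43] = K·y
y = (KᵀK)⁻¹·Kᵀ·(x' − x̄) = [2]
z = y + H·x̄ = [2] + [1] = [3]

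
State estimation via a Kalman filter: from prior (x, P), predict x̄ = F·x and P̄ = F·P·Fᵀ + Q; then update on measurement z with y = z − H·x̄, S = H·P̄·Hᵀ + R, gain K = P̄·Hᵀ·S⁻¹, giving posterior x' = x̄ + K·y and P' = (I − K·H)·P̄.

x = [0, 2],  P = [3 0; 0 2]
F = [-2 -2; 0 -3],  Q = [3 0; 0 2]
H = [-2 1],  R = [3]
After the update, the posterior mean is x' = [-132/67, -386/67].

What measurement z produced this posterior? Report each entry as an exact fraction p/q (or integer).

x̄ = F·x = [-4, -6]
P̄ = F·P·Fᵀ + Q = [23 12; 12 20]
S = H·P̄·Hᵀ + R = [67]
K = P̄·Hᵀ·S⁻¹ = [-34/67; -4/67]
x' − x̄ = [136/67, 16/67] = K·y
y = (KᵀK)⁻¹·Kᵀ·(x' − x̄) = [-4]
z = y + H·x̄ = [-4] + [2] = [-2]

z = [-2]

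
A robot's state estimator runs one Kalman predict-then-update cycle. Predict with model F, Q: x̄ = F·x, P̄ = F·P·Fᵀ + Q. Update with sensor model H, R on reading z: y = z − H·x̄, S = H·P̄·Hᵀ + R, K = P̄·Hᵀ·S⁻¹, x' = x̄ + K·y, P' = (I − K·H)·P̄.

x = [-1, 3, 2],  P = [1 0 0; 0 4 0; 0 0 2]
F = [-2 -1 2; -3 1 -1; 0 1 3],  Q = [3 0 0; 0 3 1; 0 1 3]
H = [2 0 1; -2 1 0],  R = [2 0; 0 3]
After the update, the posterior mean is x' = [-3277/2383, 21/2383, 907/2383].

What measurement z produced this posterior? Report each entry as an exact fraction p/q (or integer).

z = [-3, 2]

x̄ = F·x = [3, 4, 9]
P̄ = F·P·Fᵀ + Q = [19 -2 8; -2 18 -1; 8 -1 25]
S = H·P̄·Hᵀ + R = [135 -97; -97 105]
K = P̄·Hᵀ·S⁻¹ = [475/2383 -469/2383; 1609/4766 2485/4766; 1328/2383 841/2383]
x' − x̄ = [-10426/2383, -9511/2383, -20540/2383] = K·y
y = (KᵀK)⁻¹·Kᵀ·(x' − x̄) = [-18, 4]
z = y + H·x̄ = [-18, 4] + [15, -2] = [-3, 2]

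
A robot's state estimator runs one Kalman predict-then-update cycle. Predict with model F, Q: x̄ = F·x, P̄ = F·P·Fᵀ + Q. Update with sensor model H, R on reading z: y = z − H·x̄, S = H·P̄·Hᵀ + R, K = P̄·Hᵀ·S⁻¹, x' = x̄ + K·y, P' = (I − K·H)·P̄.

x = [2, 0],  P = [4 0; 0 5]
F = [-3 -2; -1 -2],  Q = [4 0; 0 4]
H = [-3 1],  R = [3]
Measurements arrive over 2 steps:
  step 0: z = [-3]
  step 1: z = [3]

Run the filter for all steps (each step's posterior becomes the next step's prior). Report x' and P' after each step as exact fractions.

step 0: x' = [538/379, 534/379], P' = [836/379 2064/379; 2064/379 5988/379]
step 1: x' = [-94478/99235, 19574/99235], P' = [189328/99235 437676/99235; 437676/99235 1218672/99235]

step 0: x̄ = F·x = [-6, -2]
step 0: P̄ = F·P·Fᵀ + Q = [60 32; 32 28]
step 0: y = z − H·x̄ = [-19]
step 0: S = H·P̄·Hᵀ + R = [379]
step 0: K = P̄·Hᵀ·S⁻¹ = [-148/379; -68/379]
step 0: x' = x̄ + K·y = [538/379, 534/379]
step 0: P' = (I − K·H)·P̄ = [836/379 2064/379; 2064/379 5988/379]
step 1: x̄ = F·x = [-2682/379, -1606/379]
step 1: P̄ = F·P·Fᵀ + Q = [57760/379 42972/379; 42972/379 34560/379]
step 1: y = z − H·x̄ = [-5303/379]
step 1: S = H·P̄·Hᵀ + R = [297705/379]
step 1: K = P̄·Hᵀ·S⁻¹ = [-43436/99235; -31452/99235]
step 1: x' = x̄ + K·y = [-94478/99235, 19574/99235]
step 1: P' = (I − K·H)·P̄ = [189328/99235 437676/99235; 437676/99235 1218672/99235]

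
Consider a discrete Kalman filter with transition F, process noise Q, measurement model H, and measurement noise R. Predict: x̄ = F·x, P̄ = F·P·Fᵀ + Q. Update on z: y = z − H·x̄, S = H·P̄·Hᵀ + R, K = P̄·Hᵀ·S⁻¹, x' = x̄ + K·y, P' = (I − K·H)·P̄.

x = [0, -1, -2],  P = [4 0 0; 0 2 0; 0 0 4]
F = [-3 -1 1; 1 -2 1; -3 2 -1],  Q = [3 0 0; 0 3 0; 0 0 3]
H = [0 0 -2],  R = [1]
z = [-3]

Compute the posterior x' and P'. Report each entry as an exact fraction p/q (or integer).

x̄ = F·x = [-1, 0, 0]
P̄ = F·P·Fᵀ + Q = [45 -4 28; -4 19 -24; 28 -24 51]
y = z − H·x̄ = [-3]
S = H·P̄·Hᵀ + R = [205]
K = P̄·Hᵀ·S⁻¹ = [-56/205; 48/205; -102/205]
x' = x̄ + K·y = [-37/205, -144/205, 306/205]
P' = (I − K·H)·P̄ = [6089/205 1868/205 28/205; 1868/205 1591/205 -24/205; 28/205 -24/205 51/205]

x' = [-37/205, -144/205, 306/205]
P' = [6089/205 1868/205 28/205; 1868/205 1591/205 -24/205; 28/205 -24/205 51/205]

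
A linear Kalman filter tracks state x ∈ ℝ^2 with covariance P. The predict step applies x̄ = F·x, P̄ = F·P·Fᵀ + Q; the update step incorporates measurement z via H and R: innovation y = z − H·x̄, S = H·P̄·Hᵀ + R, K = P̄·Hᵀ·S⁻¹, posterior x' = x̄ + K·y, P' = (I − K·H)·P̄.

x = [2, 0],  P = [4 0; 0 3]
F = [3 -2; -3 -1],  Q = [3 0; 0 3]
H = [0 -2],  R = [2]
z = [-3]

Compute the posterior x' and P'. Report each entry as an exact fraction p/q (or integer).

x' = [12/17, 24/17]
P' = [507/17 -6/17; -6/17 42/85]

x̄ = F·x = [6, -6]
P̄ = F·P·Fᵀ + Q = [51 -30; -30 42]
y = z − H·x̄ = [-15]
S = H·P̄·Hᵀ + R = [170]
K = P̄·Hᵀ·S⁻¹ = [6/17; -42/85]
x' = x̄ + K·y = [12/17, 24/17]
P' = (I − K·H)·P̄ = [507/17 -6/17; -6/17 42/85]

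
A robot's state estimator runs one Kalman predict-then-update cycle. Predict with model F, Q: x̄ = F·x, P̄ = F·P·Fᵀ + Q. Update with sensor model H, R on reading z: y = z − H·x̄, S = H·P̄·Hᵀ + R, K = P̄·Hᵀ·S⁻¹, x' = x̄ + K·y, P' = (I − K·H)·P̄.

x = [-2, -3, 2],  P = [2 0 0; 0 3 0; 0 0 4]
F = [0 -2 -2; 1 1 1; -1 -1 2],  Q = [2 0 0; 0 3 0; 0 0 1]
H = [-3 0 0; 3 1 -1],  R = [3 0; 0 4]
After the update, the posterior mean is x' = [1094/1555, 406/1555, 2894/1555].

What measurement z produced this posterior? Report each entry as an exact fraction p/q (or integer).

z = [-1, 2]

x̄ = F·x = [2, -3, 9]
P̄ = F·P·Fᵀ + Q = [30 -14 -10; -14 12 3; -10 3 22]
S = H·P̄·Hᵀ + R = [273 -258; -258 278]
K = P̄·Hᵀ·S⁻¹ = [-472/1555 43/1555; 527/1555 609/3110; -717/1555 -1879/3110]
x' − x̄ = [-2016/1555, 5071/1555, -11101/1555] = K·y
y = (KᵀK)⁻¹·Kᵀ·(x' − x̄) = [5, 8]
z = y + H·x̄ = [5, 8] + [-6, -6] = [-1, 2]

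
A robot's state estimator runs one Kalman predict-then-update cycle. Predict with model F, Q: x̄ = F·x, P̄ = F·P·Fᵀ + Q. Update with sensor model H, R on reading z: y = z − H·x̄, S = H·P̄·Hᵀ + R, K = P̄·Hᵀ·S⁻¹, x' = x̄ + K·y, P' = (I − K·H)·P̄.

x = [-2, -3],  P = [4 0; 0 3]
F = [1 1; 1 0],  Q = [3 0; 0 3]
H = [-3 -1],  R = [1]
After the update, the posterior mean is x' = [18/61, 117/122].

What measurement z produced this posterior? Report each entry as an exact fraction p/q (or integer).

x̄ = F·x = [-5, -2]
P̄ = F·P·Fᵀ + Q = [10 4; 4 7]
S = H·P̄·Hᵀ + R = [122]
K = P̄·Hᵀ·S⁻¹ = [-17/61; -19/122]
x' − x̄ = [323/61, 361/122] = K·y
y = (KᵀK)⁻¹·Kᵀ·(x' − x̄) = [-19]
z = y + H·x̄ = [-19] + [17] = [-2]

z = [-2]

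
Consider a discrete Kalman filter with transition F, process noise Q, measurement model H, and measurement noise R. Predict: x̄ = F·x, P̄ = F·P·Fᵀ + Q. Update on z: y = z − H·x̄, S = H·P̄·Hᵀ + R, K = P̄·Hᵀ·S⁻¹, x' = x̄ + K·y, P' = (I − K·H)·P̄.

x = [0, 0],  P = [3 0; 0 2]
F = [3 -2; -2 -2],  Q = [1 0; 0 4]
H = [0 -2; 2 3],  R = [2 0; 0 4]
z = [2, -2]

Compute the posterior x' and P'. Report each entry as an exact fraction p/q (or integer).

x' = [763/1637, -1602/1637]
P' = [3283/1637 -1156/1637; -1156/1637 788/1637]

x̄ = F·x = [0, 0]
P̄ = F·P·Fᵀ + Q = [36 -10; -10 24]
y = z − H·x̄ = [2, -2]
S = H·P̄·Hᵀ + R = [98 -104; -104 244]
K = P̄·Hᵀ·S⁻¹ = [1156/1637 1549/3274; -788/1637 13/1637]
x' = x̄ + K·y = [763/1637, -1602/1637]
P' = (I − K·H)·P̄ = [3283/1637 -1156/1637; -1156/1637 788/1637]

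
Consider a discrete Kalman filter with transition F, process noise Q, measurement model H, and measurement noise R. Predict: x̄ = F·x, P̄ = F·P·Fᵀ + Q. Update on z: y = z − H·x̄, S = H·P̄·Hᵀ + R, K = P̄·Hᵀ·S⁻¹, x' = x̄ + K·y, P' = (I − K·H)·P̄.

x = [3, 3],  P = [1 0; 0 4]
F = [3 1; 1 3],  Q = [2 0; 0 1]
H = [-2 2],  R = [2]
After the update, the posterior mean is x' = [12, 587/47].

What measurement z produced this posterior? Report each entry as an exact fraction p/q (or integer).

x̄ = F·x = [12, 12]
P̄ = F·P·Fᵀ + Q = [15 15; 15 38]
S = H·P̄·Hᵀ + R = [94]
K = P̄·Hᵀ·S⁻¹ = [0; 23/47]
x' − x̄ = [0, 23/47] = K·y
y = (KᵀK)⁻¹·Kᵀ·(x' − x̄) = [1]
z = y + H·x̄ = [1] + [0] = [1]

z = [1]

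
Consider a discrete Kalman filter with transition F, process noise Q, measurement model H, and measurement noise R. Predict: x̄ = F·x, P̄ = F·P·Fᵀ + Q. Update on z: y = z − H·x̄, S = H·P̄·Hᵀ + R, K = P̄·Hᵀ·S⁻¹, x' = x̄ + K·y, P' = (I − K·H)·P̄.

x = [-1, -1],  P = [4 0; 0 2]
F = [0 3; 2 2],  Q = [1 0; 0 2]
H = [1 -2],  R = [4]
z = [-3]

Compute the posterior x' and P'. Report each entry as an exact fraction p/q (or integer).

x' = [-197/79, 4/79]
P' = [1476/79 748/79; 748/79 454/79]

x̄ = F·x = [-3, -4]
P̄ = F·P·Fᵀ + Q = [19 12; 12 26]
y = z − H·x̄ = [-8]
S = H·P̄·Hᵀ + R = [79]
K = P̄·Hᵀ·S⁻¹ = [-5/79; -40/79]
x' = x̄ + K·y = [-197/79, 4/79]
P' = (I − K·H)·P̄ = [1476/79 748/79; 748/79 454/79]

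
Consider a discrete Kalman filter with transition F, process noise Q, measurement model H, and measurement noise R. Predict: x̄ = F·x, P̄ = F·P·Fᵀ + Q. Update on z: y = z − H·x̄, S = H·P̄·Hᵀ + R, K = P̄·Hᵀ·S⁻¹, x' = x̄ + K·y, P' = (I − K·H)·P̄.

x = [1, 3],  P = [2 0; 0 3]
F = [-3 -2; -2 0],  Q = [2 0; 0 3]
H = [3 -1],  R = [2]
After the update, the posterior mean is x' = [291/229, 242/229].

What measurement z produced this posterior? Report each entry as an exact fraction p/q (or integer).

z = [3]

x̄ = F·x = [-9, -2]
P̄ = F·P·Fᵀ + Q = [32 12; 12 11]
S = H·P̄·Hᵀ + R = [229]
K = P̄·Hᵀ·S⁻¹ = [84/229; 25/229]
x' − x̄ = [2352/229, 700/229] = K·y
y = (KᵀK)⁻¹·Kᵀ·(x' − x̄) = [28]
z = y + H·x̄ = [28] + [-25] = [3]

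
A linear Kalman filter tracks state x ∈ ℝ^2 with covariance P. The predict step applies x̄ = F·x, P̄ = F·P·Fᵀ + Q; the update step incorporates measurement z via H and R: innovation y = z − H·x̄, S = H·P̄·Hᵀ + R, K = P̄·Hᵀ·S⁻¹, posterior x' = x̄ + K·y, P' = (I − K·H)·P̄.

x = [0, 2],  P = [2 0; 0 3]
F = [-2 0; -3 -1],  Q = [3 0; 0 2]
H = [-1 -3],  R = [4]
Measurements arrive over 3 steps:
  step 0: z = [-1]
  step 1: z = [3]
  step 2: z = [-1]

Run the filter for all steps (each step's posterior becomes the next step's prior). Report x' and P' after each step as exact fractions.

step 0: x̄ = F·x = [0, -2]
step 0: P̄ = F·P·Fᵀ + Q = [11 12; 12 23]
step 0: y = z − H·x̄ = [-7]
step 0: S = H·P̄·Hᵀ + R = [294]
step 0: K = P̄·Hᵀ·S⁻¹ = [-47/294; -27/98]
step 0: x' = x̄ + K·y = [47/42, -1/14]
step 0: P' = (I − K·H)·P̄ = [1025/294 -93/98; -93/98 67/98]
step 1: x̄ = F·x = [-47/21, -23/7]
step 1: P̄ = F·P·Fᵀ + Q = [2491/147 932/49; 932/49 1390/49]
step 1: y = z − H·x̄ = [-191/21]
step 1: S = H·P̄·Hᵀ + R = [57385/147]
step 1: K = P̄·Hᵀ·S⁻¹ = [-473/2495; -15306/57385]
step 1: x' = x̄ + K·y = [-1282/2495, -49339/57385]
step 1: P' = (I − K·H)·P̄ = [7274/2495 -1794/2495; -1794/2495 34162/57385]
step 2: x̄ = F·x = [2564/2495, 137797/57385]
step 2: P̄ = F·P·Fᵀ + Q = [36581/2495 40056/2495; 40056/2495 1407078/57385]
step 2: y = z − H·x̄ = [414978/57385]
step 2: S = H·P̄·Hᵀ + R = [19262333/57385]
step 2: K = P̄·Hᵀ·S⁻¹ = [-3605227/19262333; -5142522/19262333]
step 2: x' = x̄ + K·y = [-6276058/19262333, 9066101/19262333]
step 2: P' = (I − K·H)·P̄ = [55919710/19262333 -13832934/19262333; -13832934/19262333 11467674/19262333]

step 0: x' = [47/42, -1/14], P' = [1025/294 -93/98; -93/98 67/98]
step 1: x' = [-1282/2495, -49339/57385], P' = [7274/2495 -1794/2495; -1794/2495 34162/57385]
step 2: x' = [-6276058/19262333, 9066101/19262333], P' = [55919710/19262333 -13832934/19262333; -13832934/19262333 11467674/19262333]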